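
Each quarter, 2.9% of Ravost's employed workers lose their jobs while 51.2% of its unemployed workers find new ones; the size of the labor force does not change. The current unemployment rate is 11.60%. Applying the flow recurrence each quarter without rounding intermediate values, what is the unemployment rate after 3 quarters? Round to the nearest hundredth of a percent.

Unemployment rate after three quarters ≈ 5.96%.

With a fixed labor force, u_{t+1} = u_t + s·(1−u_t) − f·u_t = u_t·(1−s−f) + s.
Here 1−s−f = 0.459 and s = 0.029.
u_1 = 0.116000 × 0.459 + 0.029 = 0.082244.
u_2 = 0.082244 × 0.459 + 0.029 = 0.066750.
u_3 = 0.066750 × 0.459 + 0.029 = 0.059638.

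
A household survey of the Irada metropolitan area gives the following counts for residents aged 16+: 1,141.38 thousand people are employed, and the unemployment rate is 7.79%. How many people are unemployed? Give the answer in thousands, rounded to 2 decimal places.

About 96.43 thousand are unemployed.

Let U be the number unemployed. The labor force is E + U, and U/(E+U) = 0.0779.
So U = 0.0779 × 1,141.38 / (1 − 0.0779) = 88.9135 / 0.9221 ≈ 96.43 thousand.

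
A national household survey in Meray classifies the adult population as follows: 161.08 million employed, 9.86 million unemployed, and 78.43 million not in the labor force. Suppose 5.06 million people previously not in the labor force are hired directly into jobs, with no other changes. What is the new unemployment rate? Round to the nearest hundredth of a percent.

New unemployment rate ≈ 5.60%.

Initially, labor force = 161.08 + 9.86 = 170.94 million, so u = 9.86/170.94 = 5.77%.
After the change, employed and labor force both rise by 5.06; unemployed unchanged → E = 166.14, U = 9.86, labor force = 176.00 million.
New unemployment rate = 9.86 / 176.00 = 5.60%.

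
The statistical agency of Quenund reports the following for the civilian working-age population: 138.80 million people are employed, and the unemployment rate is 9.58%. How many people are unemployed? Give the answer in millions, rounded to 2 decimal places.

Let U be the number unemployed. The labor force is E + U, and U/(E+U) = 0.0958.
So U = 0.0958 × 138.80 / (1 − 0.0958) = 13.2970 / 0.9042 ≈ 14.71 million.

About 14.71 million are unemployed.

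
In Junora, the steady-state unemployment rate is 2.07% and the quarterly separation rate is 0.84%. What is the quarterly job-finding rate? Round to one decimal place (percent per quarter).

From u* = s/(s+f): f = s·(1−u)/u.
f = 0.84 × (1 − 0.0207) / 0.0207 = 0.8226 / 0.0207 ≈ 39.7% per quarter.

Job-finding rate ≈ 39.7% per quarter.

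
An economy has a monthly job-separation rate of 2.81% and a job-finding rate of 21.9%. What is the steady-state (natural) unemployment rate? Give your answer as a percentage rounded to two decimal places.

Steady-state unemployment rate ≈ 11.37%.

At steady state the flows balance: s·E = f·U, so U/(E+U) = s/(s+f).
u* = 2.81 / (2.81 + 21.9) = 2.81 / 24.71 = 11.37%.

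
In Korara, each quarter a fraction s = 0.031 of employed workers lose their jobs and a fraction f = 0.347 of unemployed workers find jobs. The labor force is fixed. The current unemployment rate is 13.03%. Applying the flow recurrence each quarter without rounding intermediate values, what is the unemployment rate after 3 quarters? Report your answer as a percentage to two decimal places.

Unemployment rate after three quarters ≈ 9.36%.

With a fixed labor force, u_{t+1} = u_t + s·(1−u_t) − f·u_t = u_t·(1−s−f) + s.
Here 1−s−f = 0.622 and s = 0.031.
u_1 = 0.130300 × 0.622 + 0.031 = 0.112047.
u_2 = 0.112047 × 0.622 + 0.031 = 0.100693.
u_3 = 0.100693 × 0.622 + 0.031 = 0.093631.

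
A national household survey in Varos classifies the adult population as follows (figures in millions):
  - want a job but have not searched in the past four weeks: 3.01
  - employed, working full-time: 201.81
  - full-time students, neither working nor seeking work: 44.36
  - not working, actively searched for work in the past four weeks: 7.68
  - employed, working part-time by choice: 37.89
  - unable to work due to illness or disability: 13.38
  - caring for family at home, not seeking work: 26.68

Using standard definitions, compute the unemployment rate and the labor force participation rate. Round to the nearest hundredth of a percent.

Employed = 201.81 + 37.89 = 239.70 million.
Unemployed = 7.68 million.
Labor force = 239.70 + 7.68 = 247.38 million.
Not in labor force = 3.01 + 44.36 + 13.38 + 26.68 = 87.43 million (those not working and not actively searching are outside the labor force — including those who want a job but have given up searching).
Civilian working-age population = 247.38 + 87.43 = 334.81 million.
Unemployment rate = 7.68 / 247.38 = 3.10%.
Labor force participation rate = 247.38 / 334.81 = 73.89%.

Unemployment rate ≈ 3.10%; labor force participation rate ≈ 73.89%.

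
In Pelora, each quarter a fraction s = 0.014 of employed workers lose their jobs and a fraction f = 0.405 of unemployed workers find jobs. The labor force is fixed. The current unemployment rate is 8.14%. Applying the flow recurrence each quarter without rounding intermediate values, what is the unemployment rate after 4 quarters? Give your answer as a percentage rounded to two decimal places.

With a fixed labor force, u_{t+1} = u_t + s·(1−u_t) − f·u_t = u_t·(1−s−f) + s.
Here 1−s−f = 0.581 and s = 0.014.
u_1 = 0.081400 × 0.581 + 0.014 = 0.061293.
u_2 = 0.061293 × 0.581 + 0.014 = 0.049611.
u_3 = 0.049611 × 0.581 + 0.014 = 0.042824.
u_4 = 0.042824 × 0.581 + 0.014 = 0.038881.

Unemployment rate after four quarters ≈ 3.89%.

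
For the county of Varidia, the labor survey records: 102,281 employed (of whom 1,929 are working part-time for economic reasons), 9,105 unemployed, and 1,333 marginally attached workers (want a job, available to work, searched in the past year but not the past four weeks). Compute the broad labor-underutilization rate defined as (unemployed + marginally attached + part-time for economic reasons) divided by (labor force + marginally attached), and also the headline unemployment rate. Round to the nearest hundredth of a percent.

Broad underutilization rate ≈ 10.97%; headline unemployment rate ≈ 8.17%.

Labor force = 102,281 + 9,105 = 111,386.
Numerator = 9,105 + 1,333 + 1,929 = 12,367.
Denominator = 111,386 + 1,333 = 112,719.
Broad rate = 12,367 / 112,719 = 10.97%.
Headline unemployment rate = 9,105 / 111,386 = 8.17%.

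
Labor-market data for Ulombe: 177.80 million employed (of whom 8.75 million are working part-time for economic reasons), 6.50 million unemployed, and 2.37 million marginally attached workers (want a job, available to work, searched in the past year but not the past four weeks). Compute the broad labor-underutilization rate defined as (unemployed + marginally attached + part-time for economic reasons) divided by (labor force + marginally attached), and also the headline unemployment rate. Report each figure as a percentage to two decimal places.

Broad underutilization rate ≈ 9.44%; headline unemployment rate ≈ 3.53%.

Labor force = 177.80 + 6.50 = 184.30 million.
Numerator = 6.50 + 2.37 + 8.75 = 17.62 million.
Denominator = 184.30 + 2.37 = 186.67 million.
Broad rate = 17.62 / 186.67 = 9.44%.
Headline unemployment rate = 6.50 / 184.30 = 3.53%.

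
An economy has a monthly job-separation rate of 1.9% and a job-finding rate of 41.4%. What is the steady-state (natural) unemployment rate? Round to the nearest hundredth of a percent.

At steady state the flows balance: s·E = f·U, so U/(E+U) = s/(s+f).
u* = 1.9 / (1.9 + 41.4) = 1.9 / 43.30 = 4.39%.

Steady-state unemployment rate ≈ 4.39%.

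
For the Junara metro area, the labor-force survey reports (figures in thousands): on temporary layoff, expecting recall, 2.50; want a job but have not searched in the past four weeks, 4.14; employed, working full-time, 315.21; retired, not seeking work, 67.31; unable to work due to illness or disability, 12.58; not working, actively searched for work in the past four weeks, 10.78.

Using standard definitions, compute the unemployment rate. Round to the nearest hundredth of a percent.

Employed = 315.21 thousand.
Unemployed = 2.50 + 10.78 = 13.28 thousand (jobless and actively searching, or on temporary layoff).
Labor force = 315.21 + 13.28 = 328.49 thousand.
Unemployment rate = 13.28 / 328.49 = 4.04%.

Unemployment rate ≈ 4.04%.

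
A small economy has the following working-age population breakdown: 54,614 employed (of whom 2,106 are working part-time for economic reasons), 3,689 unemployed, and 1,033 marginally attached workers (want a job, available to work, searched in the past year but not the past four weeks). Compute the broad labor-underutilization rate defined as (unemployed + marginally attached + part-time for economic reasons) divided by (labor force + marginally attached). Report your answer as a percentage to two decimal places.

Broad underutilization rate ≈ 11.51%.

Labor force = 54,614 + 3,689 = 58,303.
Numerator = 3,689 + 1,033 + 2,106 = 6,828.
Denominator = 58,303 + 1,033 = 59,336.
Broad rate = 6,828 / 59,336 = 11.51%.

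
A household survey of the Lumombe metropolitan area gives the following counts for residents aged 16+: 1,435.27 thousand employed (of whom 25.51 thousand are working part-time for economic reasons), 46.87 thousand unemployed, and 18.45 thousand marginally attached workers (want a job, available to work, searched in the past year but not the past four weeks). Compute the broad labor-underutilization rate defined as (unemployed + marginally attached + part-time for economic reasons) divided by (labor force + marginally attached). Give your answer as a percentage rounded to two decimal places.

Broad underutilization rate ≈ 6.05%.

Labor force = 1,435.27 + 46.87 = 1,482.14 thousand.
Numerator = 46.87 + 18.45 + 25.51 = 90.83 thousand.
Denominator = 1,482.14 + 18.45 = 1,500.59 thousand.
Broad rate = 90.83 / 1,500.59 = 6.05%.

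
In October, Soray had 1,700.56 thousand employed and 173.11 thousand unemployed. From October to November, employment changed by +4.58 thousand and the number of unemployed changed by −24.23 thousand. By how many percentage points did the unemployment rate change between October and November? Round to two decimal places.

The unemployment rate changed by −1.21 percentage points.

October: labor force = 1,700.56 + 173.11 = 1,873.67; u = 173.11/1,873.67 = 9.24%.
November: labor force = 1,705.14 + 148.88 = 1,854.02; u = 148.88/1,854.02 = 8.03%.
Change = 8.03% − 9.24% = −1.21 pp.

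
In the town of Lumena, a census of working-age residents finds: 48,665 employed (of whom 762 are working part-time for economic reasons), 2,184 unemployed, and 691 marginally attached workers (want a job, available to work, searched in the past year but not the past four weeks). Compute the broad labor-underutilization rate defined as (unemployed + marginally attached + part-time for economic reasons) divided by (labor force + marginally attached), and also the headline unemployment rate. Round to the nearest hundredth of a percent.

Labor force = 48,665 + 2,184 = 50,849.
Numerator = 2,184 + 691 + 762 = 3,637.
Denominator = 50,849 + 691 = 51,540.
Broad rate = 3,637 / 51,540 = 7.06%.
Headline unemployment rate = 2,184 / 50,849 = 4.30%.

Broad underutilization rate ≈ 7.06%; headline unemployment rate ≈ 4.30%.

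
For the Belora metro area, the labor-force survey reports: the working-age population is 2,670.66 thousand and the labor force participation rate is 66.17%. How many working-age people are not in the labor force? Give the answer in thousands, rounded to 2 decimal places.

About 903.48 thousand are not in the labor force.

Share not in the labor force = 1 − 0.6617 = 0.3383.
Not in labor force = 0.3383 × 2,670.66 ≈ 903.48 thousand.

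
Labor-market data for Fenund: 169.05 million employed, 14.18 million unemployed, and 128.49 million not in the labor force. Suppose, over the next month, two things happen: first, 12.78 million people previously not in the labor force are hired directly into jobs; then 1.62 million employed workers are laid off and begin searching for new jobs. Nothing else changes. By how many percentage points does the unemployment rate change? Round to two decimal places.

Initially, labor force = 169.05 + 14.18 = 183.23 million, so u = 14.18/183.23 = 7.74%.
After the first change, employed and labor force both rise by 12.78; unemployed unchanged → E = 181.83, U = 14.18, labor force = 196.01 million.
After the second change, employed falls and unemployed rises by 1.62; labor force unchanged → E = 180.21, U = 15.80, labor force = 196.01 million.
New unemployment rate = 15.80 / 196.01 = 8.06%.
Change = 8.06% − 7.74% = +0.32 percentage points.

The unemployment rate changes by +0.32 percentage points.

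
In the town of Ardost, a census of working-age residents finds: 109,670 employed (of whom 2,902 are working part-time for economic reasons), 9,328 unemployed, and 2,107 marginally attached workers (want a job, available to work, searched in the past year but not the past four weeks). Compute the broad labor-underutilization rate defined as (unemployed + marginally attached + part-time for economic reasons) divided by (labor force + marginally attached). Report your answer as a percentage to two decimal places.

Labor force = 109,670 + 9,328 = 118,998.
Numerator = 9,328 + 2,107 + 2,902 = 14,337.
Denominator = 118,998 + 2,107 = 121,105.
Broad rate = 14,337 / 121,105 = 11.84%.

Broad underutilization rate ≈ 11.84%.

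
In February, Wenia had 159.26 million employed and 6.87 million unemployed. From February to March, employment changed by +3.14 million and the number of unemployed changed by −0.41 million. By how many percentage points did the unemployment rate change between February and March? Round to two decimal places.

The unemployment rate changed by −0.31 percentage points.

February: labor force = 159.26 + 6.87 = 166.13; u = 6.87/166.13 = 4.14%.
March: labor force = 162.40 + 6.46 = 168.86; u = 6.46/168.86 = 3.83%.
Change = 3.83% − 4.14% = −0.31 pp.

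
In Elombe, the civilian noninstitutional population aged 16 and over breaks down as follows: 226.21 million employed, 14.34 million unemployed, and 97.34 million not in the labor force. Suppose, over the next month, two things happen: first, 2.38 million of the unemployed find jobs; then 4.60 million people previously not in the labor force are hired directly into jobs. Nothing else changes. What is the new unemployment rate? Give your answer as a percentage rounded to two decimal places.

Initially, labor force = 226.21 + 14.34 = 240.55 million, so u = 14.34/240.55 = 5.96%.
After the first change, unemployed falls and employed rises by 2.38; labor force unchanged → E = 228.59, U = 11.96, labor force = 240.55 million.
After the second change, employed and labor force both rise by 4.60; unemployed unchanged → E = 233.19, U = 11.96, labor force = 245.15 million.
New unemployment rate = 11.96 / 245.15 = 4.88%.

New unemployment rate ≈ 4.88%.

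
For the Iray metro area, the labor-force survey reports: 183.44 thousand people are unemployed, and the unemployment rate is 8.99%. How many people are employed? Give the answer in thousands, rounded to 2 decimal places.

Labor force = U / u = 183.44 / 0.0899 ≈ 2,040.49 thousand.
Employed = labor force − unemployed = 2,040.49 − 183.44 = 1,857.05 thousand.

About 1,857.05 thousand are employed.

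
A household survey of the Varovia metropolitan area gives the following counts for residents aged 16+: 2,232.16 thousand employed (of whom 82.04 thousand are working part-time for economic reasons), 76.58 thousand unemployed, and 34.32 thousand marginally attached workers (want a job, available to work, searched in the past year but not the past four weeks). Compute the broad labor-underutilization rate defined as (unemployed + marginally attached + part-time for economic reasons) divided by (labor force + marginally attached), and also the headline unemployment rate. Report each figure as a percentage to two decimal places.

Broad underutilization rate ≈ 8.23%; headline unemployment rate ≈ 3.32%.

Labor force = 2,232.16 + 76.58 = 2,308.74 thousand.
Numerator = 76.58 + 34.32 + 82.04 = 192.94 thousand.
Denominator = 2,308.74 + 34.32 = 2,343.06 thousand.
Broad rate = 192.94 / 2,343.06 = 8.23%.
Headline unemployment rate = 76.58 / 2,308.74 = 3.32%.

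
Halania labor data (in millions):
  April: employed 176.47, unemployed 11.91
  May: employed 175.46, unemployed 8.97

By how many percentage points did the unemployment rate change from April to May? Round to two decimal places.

April: labor force = 176.47 + 11.91 = 188.38; u = 11.91/188.38 = 6.32%.
May: labor force = 175.46 + 8.97 = 184.43; u = 8.97/184.43 = 4.86%.
Change = 4.86% − 6.32% = −1.46 pp.

The unemployment rate changed by −1.46 percentage points.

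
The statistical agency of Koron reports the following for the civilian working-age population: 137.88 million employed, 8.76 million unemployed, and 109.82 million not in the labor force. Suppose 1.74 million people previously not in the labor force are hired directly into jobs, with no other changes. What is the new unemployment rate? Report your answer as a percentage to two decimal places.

New unemployment rate ≈ 5.90%.

Initially, labor force = 137.88 + 8.76 = 146.64 million, so u = 8.76/146.64 = 5.97%.
After the change, employed and labor force both rise by 1.74; unemployed unchanged → E = 139.62, U = 8.76, labor force = 148.38 million.
New unemployment rate = 8.76 / 148.38 = 5.90%.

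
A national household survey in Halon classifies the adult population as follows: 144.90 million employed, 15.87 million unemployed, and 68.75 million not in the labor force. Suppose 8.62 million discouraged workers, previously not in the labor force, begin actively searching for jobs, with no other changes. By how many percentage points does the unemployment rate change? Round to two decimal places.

The unemployment rate changes by +4.59 percentage points.

Initially, labor force = 144.90 + 15.87 = 160.77 million, so u = 15.87/160.77 = 9.87%.
After the change, unemployed and labor force both rise by 8.62 → E = 144.90, U = 24.49, labor force = 169.39 million.
New unemployment rate = 24.49 / 169.39 = 14.46%.
Change = 14.46% − 9.87% = +4.59 percentage points.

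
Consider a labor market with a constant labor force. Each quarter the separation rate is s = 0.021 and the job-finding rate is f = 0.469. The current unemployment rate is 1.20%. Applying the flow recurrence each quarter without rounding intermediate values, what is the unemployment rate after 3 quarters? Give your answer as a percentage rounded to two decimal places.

Unemployment rate after three quarters ≈ 3.88%.

With a fixed labor force, u_{t+1} = u_t + s·(1−u_t) − f·u_t = u_t·(1−s−f) + s.
Here 1−s−f = 0.510 and s = 0.021.
u_1 = 0.012000 × 0.510 + 0.021 = 0.027120.
u_2 = 0.027120 × 0.510 + 0.021 = 0.034831.
u_3 = 0.034831 × 0.510 + 0.021 = 0.038764.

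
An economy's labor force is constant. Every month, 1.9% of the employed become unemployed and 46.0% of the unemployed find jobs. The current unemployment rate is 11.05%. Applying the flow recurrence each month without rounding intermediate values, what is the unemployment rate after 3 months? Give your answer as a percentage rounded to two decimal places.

With a fixed labor force, u_{t+1} = u_t + s·(1−u_t) − f·u_t = u_t·(1−s−f) + s.
Here 1−s−f = 0.521 and s = 0.019.
u_1 = 0.110500 × 0.521 + 0.019 = 0.076570.
u_2 = 0.076570 × 0.521 + 0.019 = 0.058893.
u_3 = 0.058893 × 0.521 + 0.019 = 0.049683.

Unemployment rate after three months ≈ 4.97%.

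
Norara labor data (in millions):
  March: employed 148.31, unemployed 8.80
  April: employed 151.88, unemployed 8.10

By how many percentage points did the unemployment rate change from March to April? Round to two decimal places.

March: labor force = 148.31 + 8.80 = 157.11; u = 8.80/157.11 = 5.60%.
April: labor force = 151.88 + 8.10 = 159.98; u = 8.10/159.98 = 5.06%.
Change = 5.06% − 5.60% = −0.54 pp.

The unemployment rate changed by −0.54 percentage points.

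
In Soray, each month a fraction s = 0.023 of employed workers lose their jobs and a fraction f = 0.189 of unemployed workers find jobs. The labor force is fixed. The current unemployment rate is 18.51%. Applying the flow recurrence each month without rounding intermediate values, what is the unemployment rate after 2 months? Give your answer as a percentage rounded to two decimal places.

With a fixed labor force, u_{t+1} = u_t + s·(1−u_t) − f·u_t = u_t·(1−s−f) + s.
Here 1−s−f = 0.788 and s = 0.023.
u_1 = 0.185100 × 0.788 + 0.023 = 0.168859.
u_2 = 0.168859 × 0.788 + 0.023 = 0.156061.

Unemployment rate after two months ≈ 15.61%.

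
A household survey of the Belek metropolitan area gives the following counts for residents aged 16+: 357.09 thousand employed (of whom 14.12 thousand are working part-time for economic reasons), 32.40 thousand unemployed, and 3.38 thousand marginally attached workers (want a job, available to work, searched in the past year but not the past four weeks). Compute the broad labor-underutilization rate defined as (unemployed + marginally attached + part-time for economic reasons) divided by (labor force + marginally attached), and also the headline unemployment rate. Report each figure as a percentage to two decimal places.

Labor force = 357.09 + 32.40 = 389.49 thousand.
Numerator = 32.40 + 3.38 + 14.12 = 49.90 thousand.
Denominator = 389.49 + 3.38 = 392.87 thousand.
Broad rate = 49.90 / 392.87 = 12.70%.
Headline unemployment rate = 32.40 / 389.49 = 8.32%.

Broad underutilization rate ≈ 12.70%; headline unemployment rate ≈ 8.32%.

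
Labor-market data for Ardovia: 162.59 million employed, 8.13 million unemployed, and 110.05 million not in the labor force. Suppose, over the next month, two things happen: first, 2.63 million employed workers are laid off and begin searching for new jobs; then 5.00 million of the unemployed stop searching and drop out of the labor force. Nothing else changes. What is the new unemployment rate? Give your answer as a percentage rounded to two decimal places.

Initially, labor force = 162.59 + 8.13 = 170.72 million, so u = 8.13/170.72 = 4.76%.
After the first change, employed falls and unemployed rises by 2.63; labor force unchanged → E = 159.96, U = 10.76, labor force = 170.72 million.
After the second change, unemployed and labor force both fall by 5.00 → E = 159.96, U = 5.76, labor force = 165.72 million.
New unemployment rate = 5.76 / 165.72 = 3.48%.

New unemployment rate ≈ 3.48%.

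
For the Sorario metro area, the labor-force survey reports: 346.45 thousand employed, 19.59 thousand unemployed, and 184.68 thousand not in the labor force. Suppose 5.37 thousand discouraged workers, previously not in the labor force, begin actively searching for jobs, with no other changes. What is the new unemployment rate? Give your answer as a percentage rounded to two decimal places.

Initially, labor force = 346.45 + 19.59 = 366.04 thousand, so u = 19.59/366.04 = 5.35%.
After the change, unemployed and labor force both rise by 5.37 → E = 346.45, U = 24.96, labor force = 371.41 thousand.
New unemployment rate = 24.96 / 371.41 = 6.72%.

New unemployment rate ≈ 6.72%.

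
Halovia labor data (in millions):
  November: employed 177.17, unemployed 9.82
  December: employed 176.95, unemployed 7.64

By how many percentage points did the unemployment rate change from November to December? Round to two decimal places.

The unemployment rate changed by −1.11 percentage points.

November: labor force = 177.17 + 9.82 = 186.99; u = 9.82/186.99 = 5.25%.
December: labor force = 176.95 + 7.64 = 184.59; u = 7.64/184.59 = 4.14%.
Change = 4.14% − 5.25% = −1.11 pp.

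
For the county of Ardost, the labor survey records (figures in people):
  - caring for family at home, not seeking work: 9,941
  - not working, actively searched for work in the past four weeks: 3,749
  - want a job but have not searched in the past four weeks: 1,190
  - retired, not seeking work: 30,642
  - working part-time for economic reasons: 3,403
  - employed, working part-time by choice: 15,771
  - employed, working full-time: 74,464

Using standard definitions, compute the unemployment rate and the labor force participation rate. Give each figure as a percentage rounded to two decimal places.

Employed = 3,403 + 15,771 + 74,464 = 93,638 (anyone who worked, including part-time for economic reasons, counts as employed).
Unemployed = 3,749.
Labor force = 93,638 + 3,749 = 97,387.
Not in labor force = 9,941 + 1,190 + 30,642 = 41,773 (those not working and not actively searching are outside the labor force — including those who want a job but have given up searching).
Civilian working-age population = 97,387 + 41,773 = 139,160.
Unemployment rate = 3,749 / 97,387 = 3.85%.
Labor force participation rate = 97,387 / 139,160 = 69.98%.

Unemployment rate ≈ 3.85%; labor force participation rate ≈ 69.98%.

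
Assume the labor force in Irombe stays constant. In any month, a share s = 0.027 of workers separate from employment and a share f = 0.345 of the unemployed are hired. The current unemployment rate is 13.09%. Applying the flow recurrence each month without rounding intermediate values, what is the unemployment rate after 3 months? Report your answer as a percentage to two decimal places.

Unemployment rate after three months ≈ 8.70%.

With a fixed labor force, u_{t+1} = u_t + s·(1−u_t) − f·u_t = u_t·(1−s−f) + s.
Here 1−s−f = 0.628 and s = 0.027.
u_1 = 0.130900 × 0.628 + 0.027 = 0.109205.
u_2 = 0.109205 × 0.628 + 0.027 = 0.095581.
u_3 = 0.095581 × 0.628 + 0.027 = 0.087025.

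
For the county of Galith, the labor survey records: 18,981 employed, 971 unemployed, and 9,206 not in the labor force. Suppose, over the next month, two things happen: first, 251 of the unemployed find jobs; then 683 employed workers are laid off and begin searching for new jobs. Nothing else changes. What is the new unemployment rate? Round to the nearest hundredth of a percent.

Initially, labor force = 18,981 + 971 = 19,952, so u = 971/19,952 = 4.87%.
After the first change, unemployed falls and employed rises by 251; labor force unchanged → E = 19,232, U = 720, labor force = 19,952.
After the second change, employed falls and unemployed rises by 683; labor force unchanged → E = 18,549, U = 1,403, labor force = 19,952.
New unemployment rate = 1,403 / 19,952 = 7.03%.

New unemployment rate ≈ 7.03%.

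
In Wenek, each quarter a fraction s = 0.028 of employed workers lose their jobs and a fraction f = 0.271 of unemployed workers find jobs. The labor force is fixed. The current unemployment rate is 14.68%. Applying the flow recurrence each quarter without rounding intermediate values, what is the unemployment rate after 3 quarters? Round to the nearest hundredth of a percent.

With a fixed labor force, u_{t+1} = u_t + s·(1−u_t) − f·u_t = u_t·(1−s−f) + s.
Here 1−s−f = 0.701 and s = 0.028.
u_1 = 0.146800 × 0.701 + 0.028 = 0.130907.
u_2 = 0.130907 × 0.701 + 0.028 = 0.119766.
u_3 = 0.119766 × 0.701 + 0.028 = 0.111956.

Unemployment rate after three quarters ≈ 11.20%.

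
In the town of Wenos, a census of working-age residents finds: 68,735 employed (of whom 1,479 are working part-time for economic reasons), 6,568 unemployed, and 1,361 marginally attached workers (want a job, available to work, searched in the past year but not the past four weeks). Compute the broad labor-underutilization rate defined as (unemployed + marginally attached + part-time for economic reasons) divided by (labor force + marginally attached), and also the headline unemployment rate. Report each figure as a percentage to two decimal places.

Broad underutilization rate ≈ 12.27%; headline unemployment rate ≈ 8.72%.

Labor force = 68,735 + 6,568 = 75,303.
Numerator = 6,568 + 1,361 + 1,479 = 9,408.
Denominator = 75,303 + 1,361 = 76,664.
Broad rate = 9,408 / 76,664 = 12.27%.
Headline unemployment rate = 6,568 / 75,303 = 8.72%.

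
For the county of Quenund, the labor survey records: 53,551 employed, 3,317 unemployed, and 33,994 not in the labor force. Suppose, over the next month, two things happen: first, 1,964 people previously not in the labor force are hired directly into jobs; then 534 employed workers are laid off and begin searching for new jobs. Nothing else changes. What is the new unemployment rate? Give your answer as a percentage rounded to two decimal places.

Initially, labor force = 53,551 + 3,317 = 56,868, so u = 3,317/56,868 = 5.83%.
After the first change, employed and labor force both rise by 1,964; unemployed unchanged → E = 55,515, U = 3,317, labor force = 58,832.
After the second change, employed falls and unemployed rises by 534; labor force unchanged → E = 54,981, U = 3,851, labor force = 58,832.
New unemployment rate = 3,851 / 58,832 = 6.55%.

New unemployment rate ≈ 6.55%.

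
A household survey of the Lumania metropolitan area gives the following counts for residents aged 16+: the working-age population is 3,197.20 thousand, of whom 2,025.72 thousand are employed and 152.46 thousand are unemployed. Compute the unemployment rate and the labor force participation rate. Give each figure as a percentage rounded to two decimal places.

Unemployment rate ≈ 7.00%; labor force participation rate ≈ 68.13%.

Labor force = employed + unemployed = 2,025.72 + 152.46 = 2,178.18 thousand.
Unemployment rate = 152.46 / 2,178.18 = 7.00%.
Labor force participation rate = 2,178.18 / 3,197.20 = 68.13%.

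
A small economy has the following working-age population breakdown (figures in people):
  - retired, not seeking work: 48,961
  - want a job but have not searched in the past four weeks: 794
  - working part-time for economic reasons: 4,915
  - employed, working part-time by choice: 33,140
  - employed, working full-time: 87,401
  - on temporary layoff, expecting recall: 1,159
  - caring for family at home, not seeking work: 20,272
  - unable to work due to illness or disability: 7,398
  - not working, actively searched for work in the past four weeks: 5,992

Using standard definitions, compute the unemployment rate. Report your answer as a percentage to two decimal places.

Employed = 4,915 + 33,140 + 87,401 = 125,456 (anyone who worked, including part-time for economic reasons, counts as employed).
Unemployed = 1,159 + 5,992 = 7,151 (jobless and actively searching, or on temporary layoff).
Labor force = 125,456 + 7,151 = 132,607.
Unemployment rate = 7,151 / 132,607 = 5.39%.

Unemployment rate ≈ 5.39%.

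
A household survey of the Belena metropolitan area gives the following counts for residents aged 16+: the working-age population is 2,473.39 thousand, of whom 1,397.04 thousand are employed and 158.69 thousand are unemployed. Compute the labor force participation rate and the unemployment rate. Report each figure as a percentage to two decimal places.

Labor force participation rate ≈ 62.90%; unemployment rate ≈ 10.20%.

Labor force = employed + unemployed = 1,397.04 + 158.69 = 1,555.73 thousand.
Unemployment rate = 158.69 / 1,555.73 = 10.20%.
Labor force participation rate = 1,555.73 / 2,473.39 = 62.90%.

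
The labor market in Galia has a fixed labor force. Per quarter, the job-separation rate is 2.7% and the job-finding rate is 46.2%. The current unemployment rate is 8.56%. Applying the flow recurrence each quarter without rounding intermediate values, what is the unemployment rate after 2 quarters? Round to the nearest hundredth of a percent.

With a fixed labor force, u_{t+1} = u_t + s·(1−u_t) − f·u_t = u_t·(1−s−f) + s.
Here 1−s−f = 0.511 and s = 0.027.
u_1 = 0.085600 × 0.511 + 0.027 = 0.070742.
u_2 = 0.070742 × 0.511 + 0.027 = 0.063149.

Unemployment rate after two quarters ≈ 6.31%.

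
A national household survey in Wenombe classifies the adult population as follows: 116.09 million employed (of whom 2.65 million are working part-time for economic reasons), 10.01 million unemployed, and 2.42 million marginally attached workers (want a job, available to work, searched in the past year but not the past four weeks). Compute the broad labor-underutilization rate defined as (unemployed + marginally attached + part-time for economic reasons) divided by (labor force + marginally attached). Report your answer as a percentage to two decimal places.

Broad underutilization rate ≈ 11.73%.

Labor force = 116.09 + 10.01 = 126.10 million.
Numerator = 10.01 + 2.42 + 2.65 = 15.08 million.
Denominator = 126.10 + 2.42 = 128.52 million.
Broad rate = 15.08 / 128.52 = 11.73%.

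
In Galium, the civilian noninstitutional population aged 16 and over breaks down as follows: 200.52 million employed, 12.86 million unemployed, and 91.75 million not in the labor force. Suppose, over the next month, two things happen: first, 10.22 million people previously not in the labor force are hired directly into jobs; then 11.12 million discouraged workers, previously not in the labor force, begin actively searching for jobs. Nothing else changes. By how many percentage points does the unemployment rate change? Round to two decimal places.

The unemployment rate changes by +4.19 percentage points.

Initially, labor force = 200.52 + 12.86 = 213.38 million, so u = 12.86/213.38 = 6.03%.
After the first change, employed and labor force both rise by 10.22; unemployed unchanged → E = 210.74, U = 12.86, labor force = 223.60 million.
After the second change, unemployed and labor force both rise by 11.12 → E = 210.74, U = 23.98, labor force = 234.72 million.
New unemployment rate = 23.98 / 234.72 = 10.22%.
Change = 10.22% − 6.03% = +4.19 percentage points.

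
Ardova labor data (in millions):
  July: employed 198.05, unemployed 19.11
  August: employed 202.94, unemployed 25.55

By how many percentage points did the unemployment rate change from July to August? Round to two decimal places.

July: labor force = 198.05 + 19.11 = 217.16; u = 19.11/217.16 = 8.80%.
August: labor force = 202.94 + 25.55 = 228.49; u = 25.55/228.49 = 11.18%.
Change = 11.18% − 8.80% = +2.38 pp.

The unemployment rate changed by +2.38 percentage points.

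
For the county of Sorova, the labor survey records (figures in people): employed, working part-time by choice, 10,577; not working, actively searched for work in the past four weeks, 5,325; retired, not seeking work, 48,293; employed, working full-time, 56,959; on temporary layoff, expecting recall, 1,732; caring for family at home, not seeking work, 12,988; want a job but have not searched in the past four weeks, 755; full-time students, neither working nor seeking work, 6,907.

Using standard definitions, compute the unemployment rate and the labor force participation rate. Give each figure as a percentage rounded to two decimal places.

Unemployment rate ≈ 9.46%; labor force participation rate ≈ 51.97%.

Employed = 10,577 + 56,959 = 67,536.
Unemployed = 5,325 + 1,732 = 7,057 (jobless and actively searching, or on temporary layoff).
Labor force = 67,536 + 7,057 = 74,593.
Not in labor force = 48,293 + 12,988 + 755 + 6,907 = 68,943 (those not working and not actively searching are outside the labor force — including those who want a job but have given up searching).
Civilian working-age population = 74,593 + 68,943 = 143,536.
Unemployment rate = 7,057 / 74,593 = 9.46%.
Labor force participation rate = 74,593 / 143,536 = 51.97%.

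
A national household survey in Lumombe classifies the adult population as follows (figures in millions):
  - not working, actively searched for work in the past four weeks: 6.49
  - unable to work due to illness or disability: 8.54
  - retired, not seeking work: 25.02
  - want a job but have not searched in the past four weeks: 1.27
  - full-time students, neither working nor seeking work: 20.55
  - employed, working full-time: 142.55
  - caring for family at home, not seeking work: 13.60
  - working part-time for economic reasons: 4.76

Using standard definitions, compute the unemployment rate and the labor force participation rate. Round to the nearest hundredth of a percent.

Unemployment rate ≈ 4.22%; labor force participation rate ≈ 69.04%.

Employed = 142.55 + 4.76 = 147.31 million (anyone who worked, including part-time for economic reasons, counts as employed).
Unemployed = 6.49 million.
Labor force = 147.31 + 6.49 = 153.80 million.
Not in labor force = 8.54 + 25.02 + 1.27 + 20.55 + 13.60 = 68.98 million (those not working and not actively searching are outside the labor force — including those who want a job but have given up searching).
Civilian working-age population = 153.80 + 68.98 = 222.78 million.
Unemployment rate = 6.49 / 153.80 = 4.22%.
Labor force participation rate = 153.80 / 222.78 = 69.04%.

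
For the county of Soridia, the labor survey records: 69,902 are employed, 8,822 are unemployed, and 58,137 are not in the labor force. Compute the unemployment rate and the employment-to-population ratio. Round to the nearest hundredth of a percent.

Unemployment rate ≈ 11.21%; employment-population ratio ≈ 51.08%.

Labor force = employed + unemployed = 69,902 + 8,822 = 78,724.
Working-age population = 78,724 + 58,137 = 136,861.
Unemployment rate = 8,822 / 78,724 = 11.21%.
Employment-population ratio = 69,902 / 136,861 = 51.08%.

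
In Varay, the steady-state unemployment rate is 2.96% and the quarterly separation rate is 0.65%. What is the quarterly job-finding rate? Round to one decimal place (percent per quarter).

Job-finding rate ≈ 21.3% per quarter.

From u* = s/(s+f): f = s·(1−u)/u.
f = 0.65 × (1 − 0.0296) / 0.0296 = 0.6308 / 0.0296 ≈ 21.3% per quarter.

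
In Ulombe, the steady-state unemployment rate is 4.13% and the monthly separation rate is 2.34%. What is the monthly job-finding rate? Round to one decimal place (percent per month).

Job-finding rate ≈ 54.3% per month.

From u* = s/(s+f): f = s·(1−u)/u.
f = 2.34 × (1 − 0.0413) / 0.0413 = 2.2434 / 0.0413 ≈ 54.3% per month.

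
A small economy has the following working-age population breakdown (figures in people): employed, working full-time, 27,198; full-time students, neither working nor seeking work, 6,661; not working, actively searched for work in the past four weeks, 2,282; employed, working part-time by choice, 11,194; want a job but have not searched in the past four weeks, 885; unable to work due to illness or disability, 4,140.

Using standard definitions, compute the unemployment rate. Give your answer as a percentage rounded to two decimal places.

Employed = 27,198 + 11,194 = 38,392.
Unemployed = 2,282.
Labor force = 38,392 + 2,282 = 40,674.
Unemployment rate = 2,282 / 40,674 = 5.61%.

Unemployment rate ≈ 5.61%.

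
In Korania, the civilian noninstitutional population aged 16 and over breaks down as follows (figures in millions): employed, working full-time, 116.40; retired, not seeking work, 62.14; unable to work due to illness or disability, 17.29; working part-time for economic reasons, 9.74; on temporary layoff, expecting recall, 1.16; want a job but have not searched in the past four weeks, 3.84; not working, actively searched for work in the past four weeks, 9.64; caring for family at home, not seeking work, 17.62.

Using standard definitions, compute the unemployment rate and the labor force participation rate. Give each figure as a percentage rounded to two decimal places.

Employed = 116.40 + 9.74 = 126.14 million (anyone who worked, including part-time for economic reasons, counts as employed).
Unemployed = 1.16 + 9.64 = 10.80 million (jobless and actively searching, or on temporary layoff).
Labor force = 126.14 + 10.80 = 136.94 million.
Not in labor force = 62.14 + 17.29 + 3.84 + 17.62 = 100.89 million (those not working and not actively searching are outside the labor force — including those who want a job but have given up searching).
Civilian working-age population = 136.94 + 100.89 = 237.83 million.
Unemployment rate = 10.80 / 136.94 = 7.89%.
Labor force participation rate = 136.94 / 237.83 = 57.58%.

Unemployment rate ≈ 7.89%; labor force participation rate ≈ 57.58%.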